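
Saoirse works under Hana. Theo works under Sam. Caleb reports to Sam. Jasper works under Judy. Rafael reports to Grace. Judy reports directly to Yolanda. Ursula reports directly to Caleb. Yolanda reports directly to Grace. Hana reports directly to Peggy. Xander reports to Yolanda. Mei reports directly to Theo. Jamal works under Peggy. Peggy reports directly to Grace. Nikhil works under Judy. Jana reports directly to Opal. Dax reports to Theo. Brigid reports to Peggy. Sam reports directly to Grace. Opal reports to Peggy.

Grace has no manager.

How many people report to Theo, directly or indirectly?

Theo directly manages Dax, Mei. Dax has no reports. Mei has no reports. So Theo's organization is 2 direct reports plus everyone under them: 1 + 1 = 2.

2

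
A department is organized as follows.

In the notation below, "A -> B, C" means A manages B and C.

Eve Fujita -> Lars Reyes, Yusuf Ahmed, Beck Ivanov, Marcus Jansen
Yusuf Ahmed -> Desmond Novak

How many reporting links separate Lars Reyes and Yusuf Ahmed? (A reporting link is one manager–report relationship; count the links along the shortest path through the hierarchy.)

2

Lars Reyes is 1 level below Eve Fujita, and Yusuf Ahmed is 1 level below Eve Fujita (their lowest common manager). The shortest path runs up from Lars Reyes to Eve Fujita and back down to Yusuf Ahmed: 1 + 1 = 2 links.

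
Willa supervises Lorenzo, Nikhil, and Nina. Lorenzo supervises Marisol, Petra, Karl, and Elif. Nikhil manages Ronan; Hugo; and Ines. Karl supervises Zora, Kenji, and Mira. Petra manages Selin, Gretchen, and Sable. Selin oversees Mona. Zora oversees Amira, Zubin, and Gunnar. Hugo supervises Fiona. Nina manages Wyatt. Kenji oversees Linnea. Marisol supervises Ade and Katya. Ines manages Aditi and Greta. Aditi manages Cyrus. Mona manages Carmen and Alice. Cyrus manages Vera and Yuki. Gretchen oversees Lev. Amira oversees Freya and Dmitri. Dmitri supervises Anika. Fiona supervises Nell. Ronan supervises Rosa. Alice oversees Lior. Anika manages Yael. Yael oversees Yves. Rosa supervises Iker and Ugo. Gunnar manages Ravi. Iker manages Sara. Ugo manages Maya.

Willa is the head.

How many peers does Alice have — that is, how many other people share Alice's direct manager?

1

Alice reports to Mona. Mona's other direct reports are Carmen — 1 peer.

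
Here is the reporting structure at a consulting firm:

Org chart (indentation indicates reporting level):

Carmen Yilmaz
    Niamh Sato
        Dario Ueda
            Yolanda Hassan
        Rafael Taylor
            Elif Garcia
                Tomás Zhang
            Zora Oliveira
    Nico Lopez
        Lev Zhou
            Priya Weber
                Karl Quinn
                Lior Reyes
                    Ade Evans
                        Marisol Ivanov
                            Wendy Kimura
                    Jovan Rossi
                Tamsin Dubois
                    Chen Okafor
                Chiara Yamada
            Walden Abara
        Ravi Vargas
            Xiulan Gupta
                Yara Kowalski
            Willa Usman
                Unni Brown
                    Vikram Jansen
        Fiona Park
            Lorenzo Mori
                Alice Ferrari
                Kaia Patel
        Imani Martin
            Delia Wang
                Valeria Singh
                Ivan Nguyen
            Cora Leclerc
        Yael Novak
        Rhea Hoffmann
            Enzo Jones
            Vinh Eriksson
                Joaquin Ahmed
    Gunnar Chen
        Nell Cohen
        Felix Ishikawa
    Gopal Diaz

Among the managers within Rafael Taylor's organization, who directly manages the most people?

Direct-report counts within Rafael Taylor's organization: Rafael Taylor has 2; Elif Garcia has 1. The largest is 2, held by Rafael Taylor.

Rafael Taylor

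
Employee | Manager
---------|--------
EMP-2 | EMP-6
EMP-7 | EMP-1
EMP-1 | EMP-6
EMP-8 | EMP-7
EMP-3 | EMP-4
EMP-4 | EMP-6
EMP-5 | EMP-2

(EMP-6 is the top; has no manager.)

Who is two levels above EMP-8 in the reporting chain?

EMP-8 reports to EMP-7, and EMP-7 reports to EMP-1. So EMP-8's skip-level manager is EMP-1.

EMP-1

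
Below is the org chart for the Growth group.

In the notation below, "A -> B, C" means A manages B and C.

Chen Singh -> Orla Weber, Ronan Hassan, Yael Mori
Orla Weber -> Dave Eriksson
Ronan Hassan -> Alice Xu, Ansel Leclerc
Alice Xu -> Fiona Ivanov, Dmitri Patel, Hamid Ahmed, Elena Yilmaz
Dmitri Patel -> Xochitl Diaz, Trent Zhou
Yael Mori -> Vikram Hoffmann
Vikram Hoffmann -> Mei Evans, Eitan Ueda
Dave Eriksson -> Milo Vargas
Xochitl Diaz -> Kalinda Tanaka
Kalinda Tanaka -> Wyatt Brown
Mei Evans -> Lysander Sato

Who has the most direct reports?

Alice Xu

Direct-report counts: Chen Singh has 3; Yael Mori has 1; Vikram Hoffmann has 2; Mei Evans has 1; Ronan Hassan has 2; Alice Xu has 4; Dmitri Patel has 2; Xochitl Diaz has 1; Kalinda Tanaka has 1; Orla Weber has 1; Dave Eriksson has 1. The largest is 4, held by Alice Xu.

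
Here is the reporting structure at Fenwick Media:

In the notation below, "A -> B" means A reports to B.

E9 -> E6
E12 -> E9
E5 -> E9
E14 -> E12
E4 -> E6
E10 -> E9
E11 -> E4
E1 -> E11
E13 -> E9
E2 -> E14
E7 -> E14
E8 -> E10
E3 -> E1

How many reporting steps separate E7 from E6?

4

Chain from E7 up to E6: E7 → E14 → E12 → E9 → E6. That is 4 steps up, so E7 is 4 levels below E6.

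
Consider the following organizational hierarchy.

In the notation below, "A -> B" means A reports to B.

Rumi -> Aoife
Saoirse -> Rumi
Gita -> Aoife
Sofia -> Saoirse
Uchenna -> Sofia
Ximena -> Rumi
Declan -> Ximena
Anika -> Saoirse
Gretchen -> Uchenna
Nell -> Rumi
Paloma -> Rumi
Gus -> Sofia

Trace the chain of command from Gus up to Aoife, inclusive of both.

Gus reports to Sofia. Sofia reports to Saoirse. Saoirse reports to Rumi. Rumi reports to Aoife. Aoife is at the top.

Gus -> Sofia -> Saoirse -> Rumi -> Aoife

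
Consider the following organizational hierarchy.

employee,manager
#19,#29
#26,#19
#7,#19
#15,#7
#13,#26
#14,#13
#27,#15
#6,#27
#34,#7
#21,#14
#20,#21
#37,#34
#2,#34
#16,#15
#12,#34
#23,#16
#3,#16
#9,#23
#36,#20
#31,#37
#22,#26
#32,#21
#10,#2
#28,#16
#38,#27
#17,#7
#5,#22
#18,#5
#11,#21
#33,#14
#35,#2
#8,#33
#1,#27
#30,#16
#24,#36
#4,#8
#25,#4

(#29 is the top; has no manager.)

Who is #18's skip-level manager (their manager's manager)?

#22

#18 reports to #5, and #5 reports to #22. So #18's skip-level manager is #22.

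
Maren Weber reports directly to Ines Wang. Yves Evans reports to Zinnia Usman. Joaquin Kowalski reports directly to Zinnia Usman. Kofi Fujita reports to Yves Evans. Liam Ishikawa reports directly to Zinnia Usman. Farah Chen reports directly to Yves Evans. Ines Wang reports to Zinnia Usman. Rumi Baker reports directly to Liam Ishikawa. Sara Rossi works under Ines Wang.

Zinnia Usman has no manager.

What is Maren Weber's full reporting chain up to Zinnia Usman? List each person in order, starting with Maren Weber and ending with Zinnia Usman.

Maren Weber reports to Ines Wang. Ines Wang reports to Zinnia Usman. Zinnia Usman is at the top.

Maren Weber -> Ines Wang -> Zinnia Usman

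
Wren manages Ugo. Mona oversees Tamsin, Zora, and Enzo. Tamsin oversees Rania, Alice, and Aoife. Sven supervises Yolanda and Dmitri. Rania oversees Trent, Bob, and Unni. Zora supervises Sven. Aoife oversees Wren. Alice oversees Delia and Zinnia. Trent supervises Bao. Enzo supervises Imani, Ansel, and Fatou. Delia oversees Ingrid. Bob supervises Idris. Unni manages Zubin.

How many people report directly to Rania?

Rania directly manages Bob, Trent, Unni. That is 3 direct reports.

3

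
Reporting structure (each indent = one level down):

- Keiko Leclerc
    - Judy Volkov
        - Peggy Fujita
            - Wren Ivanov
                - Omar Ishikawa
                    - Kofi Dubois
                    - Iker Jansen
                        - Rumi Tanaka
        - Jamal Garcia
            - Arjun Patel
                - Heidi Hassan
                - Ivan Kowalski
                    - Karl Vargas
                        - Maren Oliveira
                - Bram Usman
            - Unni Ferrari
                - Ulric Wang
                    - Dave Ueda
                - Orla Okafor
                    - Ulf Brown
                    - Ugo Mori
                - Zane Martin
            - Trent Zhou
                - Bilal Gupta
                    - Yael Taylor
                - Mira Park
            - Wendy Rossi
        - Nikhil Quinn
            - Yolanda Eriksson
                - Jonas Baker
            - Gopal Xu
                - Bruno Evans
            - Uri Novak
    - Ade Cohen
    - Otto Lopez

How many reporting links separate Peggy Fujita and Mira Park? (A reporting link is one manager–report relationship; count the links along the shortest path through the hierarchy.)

4

Peggy Fujita is 1 level below Judy Volkov, and Mira Park is 3 levels below Judy Volkov (their lowest common manager). The shortest path runs up from Peggy Fujita to Judy Volkov and back down to Mira Park: 1 + 3 = 4 links.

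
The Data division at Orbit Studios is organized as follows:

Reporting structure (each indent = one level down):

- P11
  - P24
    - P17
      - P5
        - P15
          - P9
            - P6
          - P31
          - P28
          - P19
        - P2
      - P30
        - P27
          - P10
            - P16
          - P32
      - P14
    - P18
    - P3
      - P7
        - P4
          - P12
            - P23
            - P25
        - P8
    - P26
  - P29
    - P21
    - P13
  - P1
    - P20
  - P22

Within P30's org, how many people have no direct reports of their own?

2

The people in P30's organization with no one reporting to them are P32, P16. That is 2.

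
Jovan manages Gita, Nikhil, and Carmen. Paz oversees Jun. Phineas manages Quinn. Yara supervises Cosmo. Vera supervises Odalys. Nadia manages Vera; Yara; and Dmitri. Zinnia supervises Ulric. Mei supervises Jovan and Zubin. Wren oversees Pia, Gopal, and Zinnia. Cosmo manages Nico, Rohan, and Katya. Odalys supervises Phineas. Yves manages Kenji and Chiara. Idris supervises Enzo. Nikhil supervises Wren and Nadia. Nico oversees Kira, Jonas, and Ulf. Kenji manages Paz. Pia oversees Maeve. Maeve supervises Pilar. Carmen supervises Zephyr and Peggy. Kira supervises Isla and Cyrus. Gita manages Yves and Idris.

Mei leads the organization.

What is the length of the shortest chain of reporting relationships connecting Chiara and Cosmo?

7

Chiara is 3 levels below Jovan, and Cosmo is 4 levels below Jovan (their lowest common manager). The shortest path runs up from Chiara to Jovan and back down to Cosmo: 3 + 4 = 7 links.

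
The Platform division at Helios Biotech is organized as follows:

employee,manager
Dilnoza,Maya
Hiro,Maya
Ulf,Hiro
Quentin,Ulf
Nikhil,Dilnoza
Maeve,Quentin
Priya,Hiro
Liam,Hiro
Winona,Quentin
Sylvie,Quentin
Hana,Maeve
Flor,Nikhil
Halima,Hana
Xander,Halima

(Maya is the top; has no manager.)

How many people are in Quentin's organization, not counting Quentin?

6

Quentin directly manages Maeve, Winona, Sylvie. Under Maeve: Hana, Halima, Xander (3). Winona has no reports. Sylvie has no reports. So Quentin's organization is 3 direct reports plus everyone under them: 4 + 1 + 1 = 6.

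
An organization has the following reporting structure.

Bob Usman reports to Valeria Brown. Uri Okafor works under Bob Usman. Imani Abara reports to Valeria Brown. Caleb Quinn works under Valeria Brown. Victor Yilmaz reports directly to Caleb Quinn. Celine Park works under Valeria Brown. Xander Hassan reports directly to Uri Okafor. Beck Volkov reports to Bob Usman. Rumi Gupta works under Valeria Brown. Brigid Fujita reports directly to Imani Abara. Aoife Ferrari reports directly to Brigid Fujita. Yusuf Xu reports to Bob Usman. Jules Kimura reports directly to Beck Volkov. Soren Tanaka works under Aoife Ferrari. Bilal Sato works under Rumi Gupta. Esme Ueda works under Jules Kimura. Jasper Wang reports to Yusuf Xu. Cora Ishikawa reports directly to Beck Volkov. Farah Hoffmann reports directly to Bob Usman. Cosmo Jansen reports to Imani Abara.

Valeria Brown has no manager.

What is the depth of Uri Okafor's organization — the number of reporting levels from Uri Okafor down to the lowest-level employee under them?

The longest chain under Uri Okafor runs Uri Okafor → Xander Hassan, which is 1 level below Uri Okafor.

1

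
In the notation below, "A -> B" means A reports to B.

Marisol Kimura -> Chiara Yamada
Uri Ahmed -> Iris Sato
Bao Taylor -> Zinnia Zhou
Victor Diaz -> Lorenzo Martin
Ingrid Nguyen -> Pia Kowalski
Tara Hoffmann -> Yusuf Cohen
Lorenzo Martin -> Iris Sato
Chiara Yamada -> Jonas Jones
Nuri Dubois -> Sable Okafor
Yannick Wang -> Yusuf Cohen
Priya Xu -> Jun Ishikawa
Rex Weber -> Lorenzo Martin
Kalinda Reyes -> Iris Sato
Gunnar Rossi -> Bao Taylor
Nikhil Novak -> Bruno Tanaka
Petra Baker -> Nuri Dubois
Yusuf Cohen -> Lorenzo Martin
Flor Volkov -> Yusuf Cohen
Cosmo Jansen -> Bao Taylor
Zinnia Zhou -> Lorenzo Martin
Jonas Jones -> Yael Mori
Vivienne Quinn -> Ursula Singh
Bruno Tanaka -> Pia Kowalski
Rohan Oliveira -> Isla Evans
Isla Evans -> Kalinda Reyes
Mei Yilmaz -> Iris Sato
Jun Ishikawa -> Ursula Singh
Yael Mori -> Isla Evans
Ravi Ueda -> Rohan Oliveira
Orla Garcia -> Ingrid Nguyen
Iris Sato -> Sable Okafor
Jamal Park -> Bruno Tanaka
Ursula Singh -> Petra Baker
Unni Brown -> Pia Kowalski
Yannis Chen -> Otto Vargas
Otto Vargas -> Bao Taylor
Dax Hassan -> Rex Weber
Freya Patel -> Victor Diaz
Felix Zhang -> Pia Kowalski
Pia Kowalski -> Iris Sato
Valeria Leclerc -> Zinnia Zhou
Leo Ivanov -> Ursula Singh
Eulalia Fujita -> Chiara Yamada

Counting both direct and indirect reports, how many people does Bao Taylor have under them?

Bao Taylor directly manages Otto Vargas, Gunnar Rossi, Cosmo Jansen. Under Otto Vargas: Yannis Chen (1). Gunnar Rossi has no reports. Cosmo Jansen has no reports. So Bao Taylor's organization is 3 direct reports plus everyone under them: 2 + 1 + 1 = 4.

4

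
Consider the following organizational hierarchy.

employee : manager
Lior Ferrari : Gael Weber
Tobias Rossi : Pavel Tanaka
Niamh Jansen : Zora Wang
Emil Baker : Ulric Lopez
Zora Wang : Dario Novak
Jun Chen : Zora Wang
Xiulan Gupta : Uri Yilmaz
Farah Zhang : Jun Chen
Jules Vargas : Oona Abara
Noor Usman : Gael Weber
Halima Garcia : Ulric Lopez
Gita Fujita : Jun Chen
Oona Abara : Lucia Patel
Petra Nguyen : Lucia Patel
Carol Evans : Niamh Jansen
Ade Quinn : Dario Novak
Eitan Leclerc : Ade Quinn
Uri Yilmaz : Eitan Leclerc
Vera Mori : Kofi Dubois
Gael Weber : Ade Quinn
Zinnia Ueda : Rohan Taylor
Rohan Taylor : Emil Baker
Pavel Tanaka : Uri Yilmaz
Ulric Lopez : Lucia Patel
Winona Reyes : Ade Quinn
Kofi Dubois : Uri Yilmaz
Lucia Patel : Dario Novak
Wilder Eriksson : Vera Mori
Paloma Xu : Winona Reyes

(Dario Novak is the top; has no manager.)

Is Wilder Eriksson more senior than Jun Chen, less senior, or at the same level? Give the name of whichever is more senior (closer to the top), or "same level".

Jun Chen

Wilder Eriksson is 6 levels below Dario Novak; Jun Chen is 2. Jun Chen is higher.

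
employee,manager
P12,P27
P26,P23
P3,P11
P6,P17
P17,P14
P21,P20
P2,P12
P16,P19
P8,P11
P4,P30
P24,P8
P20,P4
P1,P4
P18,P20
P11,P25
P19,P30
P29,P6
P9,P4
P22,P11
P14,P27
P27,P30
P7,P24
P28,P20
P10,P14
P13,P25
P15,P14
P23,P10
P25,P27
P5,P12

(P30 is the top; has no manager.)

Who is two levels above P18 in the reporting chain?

P18 reports to P20, and P20 reports to P4. So P18's skip-level manager is P4.

P4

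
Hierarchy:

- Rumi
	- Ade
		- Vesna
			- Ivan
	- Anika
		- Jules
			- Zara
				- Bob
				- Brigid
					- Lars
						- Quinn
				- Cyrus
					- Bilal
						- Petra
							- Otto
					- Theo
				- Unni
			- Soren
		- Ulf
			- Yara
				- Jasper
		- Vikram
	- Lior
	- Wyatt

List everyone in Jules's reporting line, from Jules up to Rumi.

Jules reports to Anika. Anika reports to Rumi. Rumi is at the top.

Jules -> Anika -> Rumi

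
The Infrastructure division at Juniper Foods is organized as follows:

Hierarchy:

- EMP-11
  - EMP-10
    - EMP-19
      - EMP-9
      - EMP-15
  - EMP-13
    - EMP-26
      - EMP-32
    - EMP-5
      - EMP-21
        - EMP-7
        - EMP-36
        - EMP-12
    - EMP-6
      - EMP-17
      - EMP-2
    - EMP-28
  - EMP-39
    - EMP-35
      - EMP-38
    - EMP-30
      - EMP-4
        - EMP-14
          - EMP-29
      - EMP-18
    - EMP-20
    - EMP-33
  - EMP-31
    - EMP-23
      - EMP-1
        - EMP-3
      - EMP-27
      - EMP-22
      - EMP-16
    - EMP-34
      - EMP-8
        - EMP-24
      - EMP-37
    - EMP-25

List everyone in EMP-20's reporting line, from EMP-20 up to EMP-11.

EMP-20 -> EMP-39 -> EMP-11

EMP-20 reports to EMP-39. EMP-39 reports to EMP-11. EMP-11 is at the top.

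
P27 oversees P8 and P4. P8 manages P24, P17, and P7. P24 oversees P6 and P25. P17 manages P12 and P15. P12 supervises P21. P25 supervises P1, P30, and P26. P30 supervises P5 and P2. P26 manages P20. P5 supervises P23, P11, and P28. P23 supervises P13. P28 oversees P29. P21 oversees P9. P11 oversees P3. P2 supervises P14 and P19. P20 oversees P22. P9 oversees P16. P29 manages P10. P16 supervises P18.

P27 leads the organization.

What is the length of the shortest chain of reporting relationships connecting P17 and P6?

3

P17 is 1 level below P8, and P6 is 2 levels below P8 (their lowest common manager). The shortest path runs up from P17 to P8 and back down to P6: 1 + 2 = 3 links.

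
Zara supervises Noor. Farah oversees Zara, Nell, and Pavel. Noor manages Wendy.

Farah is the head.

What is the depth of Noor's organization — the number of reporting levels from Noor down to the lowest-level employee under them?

The longest chain under Noor runs Noor → Wendy, which is 1 level below Noor.

1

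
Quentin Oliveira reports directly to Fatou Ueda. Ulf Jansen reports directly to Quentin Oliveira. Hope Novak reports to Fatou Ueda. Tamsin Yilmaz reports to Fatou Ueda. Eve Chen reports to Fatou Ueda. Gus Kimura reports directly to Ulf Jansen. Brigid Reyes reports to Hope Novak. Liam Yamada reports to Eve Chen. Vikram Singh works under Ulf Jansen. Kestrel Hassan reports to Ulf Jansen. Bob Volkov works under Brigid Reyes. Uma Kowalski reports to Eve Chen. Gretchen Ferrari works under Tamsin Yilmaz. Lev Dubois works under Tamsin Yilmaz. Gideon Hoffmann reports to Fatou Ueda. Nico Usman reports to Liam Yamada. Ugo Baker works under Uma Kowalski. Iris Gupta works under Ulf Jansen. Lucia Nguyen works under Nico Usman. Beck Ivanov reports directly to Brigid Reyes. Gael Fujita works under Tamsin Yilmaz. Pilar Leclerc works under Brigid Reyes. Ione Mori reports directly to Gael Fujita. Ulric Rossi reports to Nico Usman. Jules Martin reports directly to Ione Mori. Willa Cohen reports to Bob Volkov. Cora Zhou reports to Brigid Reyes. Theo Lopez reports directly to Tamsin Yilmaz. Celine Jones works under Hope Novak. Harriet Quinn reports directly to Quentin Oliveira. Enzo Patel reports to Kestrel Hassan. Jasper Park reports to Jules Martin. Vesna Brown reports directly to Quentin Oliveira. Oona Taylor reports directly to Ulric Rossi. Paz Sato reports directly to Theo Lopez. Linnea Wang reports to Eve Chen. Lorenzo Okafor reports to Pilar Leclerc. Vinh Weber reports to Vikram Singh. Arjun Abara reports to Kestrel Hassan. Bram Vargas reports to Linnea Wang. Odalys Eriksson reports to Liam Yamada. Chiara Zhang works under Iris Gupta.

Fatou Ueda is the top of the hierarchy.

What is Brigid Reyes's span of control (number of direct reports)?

Brigid Reyes directly manages Bob Volkov, Beck Ivanov, Pilar Leclerc, Cora Zhou. That is 4 direct reports.

4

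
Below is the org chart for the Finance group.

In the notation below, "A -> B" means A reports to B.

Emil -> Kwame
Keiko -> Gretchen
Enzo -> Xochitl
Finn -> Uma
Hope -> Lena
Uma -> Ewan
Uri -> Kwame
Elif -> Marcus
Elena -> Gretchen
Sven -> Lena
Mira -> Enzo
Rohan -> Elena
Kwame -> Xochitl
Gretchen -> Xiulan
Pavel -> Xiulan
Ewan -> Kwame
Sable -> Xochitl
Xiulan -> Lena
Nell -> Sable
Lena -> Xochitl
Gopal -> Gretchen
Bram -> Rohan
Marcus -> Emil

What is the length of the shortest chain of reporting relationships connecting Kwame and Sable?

2

Kwame is 1 level below Xochitl, and Sable is 1 level below Xochitl (their lowest common manager). The shortest path runs up from Kwame to Xochitl and back down to Sable: 1 + 1 = 2 links.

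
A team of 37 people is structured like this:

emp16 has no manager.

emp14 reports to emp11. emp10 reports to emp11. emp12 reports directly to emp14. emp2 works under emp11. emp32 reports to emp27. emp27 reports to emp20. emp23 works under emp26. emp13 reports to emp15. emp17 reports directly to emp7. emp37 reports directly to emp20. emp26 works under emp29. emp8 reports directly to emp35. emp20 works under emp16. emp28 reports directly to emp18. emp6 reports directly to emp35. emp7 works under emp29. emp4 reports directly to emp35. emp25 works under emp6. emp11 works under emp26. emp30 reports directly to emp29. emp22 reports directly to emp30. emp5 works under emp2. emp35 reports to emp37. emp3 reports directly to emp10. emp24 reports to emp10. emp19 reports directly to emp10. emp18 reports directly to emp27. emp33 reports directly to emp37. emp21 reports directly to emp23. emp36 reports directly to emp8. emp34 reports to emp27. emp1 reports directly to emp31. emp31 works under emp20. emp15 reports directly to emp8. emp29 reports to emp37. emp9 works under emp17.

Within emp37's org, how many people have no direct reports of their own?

13

The people in emp37's organization with no one reporting to them are emp33, emp25, emp4, emp36, emp13, emp9, emp22, emp21, emp12, emp5, emp24, emp19, emp3. That is 13.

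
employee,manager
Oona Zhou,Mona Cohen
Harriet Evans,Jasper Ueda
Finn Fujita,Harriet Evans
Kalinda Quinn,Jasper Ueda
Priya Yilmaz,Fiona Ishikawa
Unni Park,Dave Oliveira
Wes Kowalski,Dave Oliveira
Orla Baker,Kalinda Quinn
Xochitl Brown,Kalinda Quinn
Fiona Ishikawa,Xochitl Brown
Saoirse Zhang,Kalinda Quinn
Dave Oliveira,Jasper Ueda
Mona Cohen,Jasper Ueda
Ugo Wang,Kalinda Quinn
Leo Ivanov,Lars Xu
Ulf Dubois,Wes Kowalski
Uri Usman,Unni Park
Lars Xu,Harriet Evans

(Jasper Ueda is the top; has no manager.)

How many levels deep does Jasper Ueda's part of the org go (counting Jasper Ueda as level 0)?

4

The longest chain under Jasper Ueda runs Jasper Ueda → Kalinda Quinn → Xochitl Brown → Fiona Ishikawa → Priya Yilmaz, which is 4 levels below Jasper Ueda.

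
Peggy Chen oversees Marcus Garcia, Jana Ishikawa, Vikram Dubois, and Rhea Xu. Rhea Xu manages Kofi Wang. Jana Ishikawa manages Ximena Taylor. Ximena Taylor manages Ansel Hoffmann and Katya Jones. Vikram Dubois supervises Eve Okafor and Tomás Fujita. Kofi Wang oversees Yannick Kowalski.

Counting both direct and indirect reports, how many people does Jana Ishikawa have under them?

Jana Ishikawa directly manages Ximena Taylor. Under Ximena Taylor: Ansel Hoffmann, Katya Jones (2). That's 3 in total.

3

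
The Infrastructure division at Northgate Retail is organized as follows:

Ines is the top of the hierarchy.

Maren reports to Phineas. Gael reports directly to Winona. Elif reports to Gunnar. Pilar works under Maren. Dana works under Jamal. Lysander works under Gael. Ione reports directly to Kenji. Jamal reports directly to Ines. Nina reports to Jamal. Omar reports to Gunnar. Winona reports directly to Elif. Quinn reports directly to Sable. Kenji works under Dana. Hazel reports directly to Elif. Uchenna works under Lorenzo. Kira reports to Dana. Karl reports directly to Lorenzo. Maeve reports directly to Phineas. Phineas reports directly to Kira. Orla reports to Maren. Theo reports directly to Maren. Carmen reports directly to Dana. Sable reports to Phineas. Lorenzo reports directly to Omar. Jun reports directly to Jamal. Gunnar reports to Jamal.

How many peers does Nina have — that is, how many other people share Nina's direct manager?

Nina reports to Jamal. Jamal's other direct reports are Dana, Gunnar, Jun — 3 peers.

3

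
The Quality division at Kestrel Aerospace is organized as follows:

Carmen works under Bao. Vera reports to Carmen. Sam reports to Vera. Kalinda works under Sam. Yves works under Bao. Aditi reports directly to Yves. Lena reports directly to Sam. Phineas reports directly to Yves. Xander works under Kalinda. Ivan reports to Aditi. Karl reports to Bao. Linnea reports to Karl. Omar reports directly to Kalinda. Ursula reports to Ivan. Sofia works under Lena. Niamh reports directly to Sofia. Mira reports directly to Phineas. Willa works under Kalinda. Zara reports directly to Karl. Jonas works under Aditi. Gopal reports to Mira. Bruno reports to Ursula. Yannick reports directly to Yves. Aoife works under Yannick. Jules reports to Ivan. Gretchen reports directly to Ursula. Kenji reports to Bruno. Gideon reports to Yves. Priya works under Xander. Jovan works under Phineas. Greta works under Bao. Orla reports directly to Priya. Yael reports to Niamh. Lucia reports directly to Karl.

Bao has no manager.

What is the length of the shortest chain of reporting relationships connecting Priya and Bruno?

Priya is 6 levels below Bao, and Bruno is 5 levels below Bao (their lowest common manager). The shortest path runs up from Priya to Bao and back down to Bruno: 6 + 5 = 11 links.

11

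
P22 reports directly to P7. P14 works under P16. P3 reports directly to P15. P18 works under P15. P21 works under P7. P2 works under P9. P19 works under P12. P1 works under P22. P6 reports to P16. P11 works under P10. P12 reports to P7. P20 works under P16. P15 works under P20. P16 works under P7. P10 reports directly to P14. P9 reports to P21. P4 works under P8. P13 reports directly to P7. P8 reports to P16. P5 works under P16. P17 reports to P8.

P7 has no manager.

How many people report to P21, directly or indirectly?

2

P21 directly manages P9. Under P9: P2 (1). That's 2 in total.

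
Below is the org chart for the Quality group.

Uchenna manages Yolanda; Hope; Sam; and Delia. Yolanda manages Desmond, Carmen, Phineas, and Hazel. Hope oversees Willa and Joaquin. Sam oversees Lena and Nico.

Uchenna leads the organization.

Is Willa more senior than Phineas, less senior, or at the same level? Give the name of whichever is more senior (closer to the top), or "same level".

Both Willa and Phineas are 2 levels below Uchenna.

same level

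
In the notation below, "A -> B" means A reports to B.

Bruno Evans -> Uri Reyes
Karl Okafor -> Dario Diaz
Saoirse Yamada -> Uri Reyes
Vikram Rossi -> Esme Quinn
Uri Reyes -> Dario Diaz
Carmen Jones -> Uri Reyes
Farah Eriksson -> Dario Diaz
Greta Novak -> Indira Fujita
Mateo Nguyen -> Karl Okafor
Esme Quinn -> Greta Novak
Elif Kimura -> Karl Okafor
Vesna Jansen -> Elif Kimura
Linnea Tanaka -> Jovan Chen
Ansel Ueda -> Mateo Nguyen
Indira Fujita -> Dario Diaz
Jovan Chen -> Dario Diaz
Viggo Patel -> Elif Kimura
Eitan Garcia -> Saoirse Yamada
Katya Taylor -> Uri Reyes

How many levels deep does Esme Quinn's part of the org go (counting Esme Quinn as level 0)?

The longest chain under Esme Quinn runs Esme Quinn → Vikram Rossi, which is 1 level below Esme Quinn.

1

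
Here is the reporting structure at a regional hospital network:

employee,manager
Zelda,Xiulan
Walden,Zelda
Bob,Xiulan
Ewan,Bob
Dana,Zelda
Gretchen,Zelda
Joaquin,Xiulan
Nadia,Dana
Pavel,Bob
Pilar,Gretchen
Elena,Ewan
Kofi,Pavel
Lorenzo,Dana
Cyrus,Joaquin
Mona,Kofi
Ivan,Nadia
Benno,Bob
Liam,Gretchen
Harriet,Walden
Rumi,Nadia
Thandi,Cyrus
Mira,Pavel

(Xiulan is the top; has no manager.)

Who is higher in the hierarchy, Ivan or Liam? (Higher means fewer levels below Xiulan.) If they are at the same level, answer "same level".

Liam

Ivan is 4 levels below Xiulan; Liam is 3. Liam is higher.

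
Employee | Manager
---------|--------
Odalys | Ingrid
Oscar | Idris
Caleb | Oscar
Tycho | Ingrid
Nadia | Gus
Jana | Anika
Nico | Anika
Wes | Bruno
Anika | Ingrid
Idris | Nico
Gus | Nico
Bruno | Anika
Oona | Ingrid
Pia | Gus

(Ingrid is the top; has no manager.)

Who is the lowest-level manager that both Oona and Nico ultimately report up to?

Oona's chain of managers is Ingrid. Nico's chain of managers is Anika, Ingrid. The first manager that appears in both chains is Ingrid.

Ingrid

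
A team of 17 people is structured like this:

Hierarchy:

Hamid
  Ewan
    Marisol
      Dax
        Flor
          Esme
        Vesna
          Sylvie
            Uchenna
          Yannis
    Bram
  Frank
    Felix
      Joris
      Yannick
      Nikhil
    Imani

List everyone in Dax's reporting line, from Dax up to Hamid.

Dax -> Marisol -> Ewan -> Hamid

Dax reports to Marisol. Marisol reports to Ewan. Ewan reports to Hamid. Hamid is at the top.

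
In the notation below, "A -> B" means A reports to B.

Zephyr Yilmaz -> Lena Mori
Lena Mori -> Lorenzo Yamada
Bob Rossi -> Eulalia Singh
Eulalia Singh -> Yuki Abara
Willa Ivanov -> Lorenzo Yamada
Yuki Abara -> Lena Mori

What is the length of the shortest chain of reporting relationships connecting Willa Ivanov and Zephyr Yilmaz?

Willa Ivanov is 1 level below Lorenzo Yamada, and Zephyr Yilmaz is 2 levels below Lorenzo Yamada (their lowest common manager). The shortest path runs up from Willa Ivanov to Lorenzo Yamada and back down to Zephyr Yilmaz: 1 + 2 = 3 links.

3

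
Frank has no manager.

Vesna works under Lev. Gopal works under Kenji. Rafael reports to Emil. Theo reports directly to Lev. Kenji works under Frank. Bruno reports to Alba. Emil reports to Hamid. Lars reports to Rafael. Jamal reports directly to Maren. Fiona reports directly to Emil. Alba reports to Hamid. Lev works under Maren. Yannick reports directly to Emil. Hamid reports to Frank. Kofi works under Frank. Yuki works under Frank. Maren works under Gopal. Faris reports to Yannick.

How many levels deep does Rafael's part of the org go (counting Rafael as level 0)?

The longest chain under Rafael runs Rafael → Lars, which is 1 level below Rafael.

1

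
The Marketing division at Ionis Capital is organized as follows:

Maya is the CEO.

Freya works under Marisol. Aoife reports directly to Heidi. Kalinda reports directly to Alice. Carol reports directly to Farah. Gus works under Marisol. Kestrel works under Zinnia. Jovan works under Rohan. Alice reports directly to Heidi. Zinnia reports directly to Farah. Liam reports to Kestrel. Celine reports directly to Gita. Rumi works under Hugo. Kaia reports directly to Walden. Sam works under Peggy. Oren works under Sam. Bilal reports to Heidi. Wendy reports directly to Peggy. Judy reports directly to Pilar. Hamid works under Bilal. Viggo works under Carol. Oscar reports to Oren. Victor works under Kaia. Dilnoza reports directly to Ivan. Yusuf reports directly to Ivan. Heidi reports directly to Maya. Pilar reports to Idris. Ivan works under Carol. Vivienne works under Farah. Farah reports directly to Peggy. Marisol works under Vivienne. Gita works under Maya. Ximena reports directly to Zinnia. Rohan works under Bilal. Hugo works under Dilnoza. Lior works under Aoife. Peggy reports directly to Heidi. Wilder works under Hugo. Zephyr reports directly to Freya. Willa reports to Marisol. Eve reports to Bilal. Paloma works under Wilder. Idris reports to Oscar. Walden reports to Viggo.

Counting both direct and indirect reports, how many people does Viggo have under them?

Viggo directly manages Walden. Under Walden: Kaia, Victor (2). That's 3 in total.

3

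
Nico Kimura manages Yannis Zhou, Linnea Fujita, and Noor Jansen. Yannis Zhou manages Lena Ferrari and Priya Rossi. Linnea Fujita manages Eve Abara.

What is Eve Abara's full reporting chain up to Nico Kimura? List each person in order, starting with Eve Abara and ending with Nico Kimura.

Eve Abara reports to Linnea Fujita. Linnea Fujita reports to Nico Kimura. Nico Kimura is at the top.

Eve Abara -> Linnea Fujita -> Nico Kimura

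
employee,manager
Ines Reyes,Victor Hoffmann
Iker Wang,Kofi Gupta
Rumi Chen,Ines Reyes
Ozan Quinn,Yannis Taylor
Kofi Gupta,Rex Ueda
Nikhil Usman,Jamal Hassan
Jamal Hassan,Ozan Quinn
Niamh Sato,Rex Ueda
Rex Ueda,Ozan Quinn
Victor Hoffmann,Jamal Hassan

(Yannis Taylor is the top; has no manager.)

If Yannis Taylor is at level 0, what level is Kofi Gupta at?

3

Chain from Kofi Gupta up to Yannis Taylor: Kofi Gupta → Rex Ueda → Ozan Quinn → Yannis Taylor. That is 3 steps up, so Kofi Gupta is 3 levels below Yannis Taylor.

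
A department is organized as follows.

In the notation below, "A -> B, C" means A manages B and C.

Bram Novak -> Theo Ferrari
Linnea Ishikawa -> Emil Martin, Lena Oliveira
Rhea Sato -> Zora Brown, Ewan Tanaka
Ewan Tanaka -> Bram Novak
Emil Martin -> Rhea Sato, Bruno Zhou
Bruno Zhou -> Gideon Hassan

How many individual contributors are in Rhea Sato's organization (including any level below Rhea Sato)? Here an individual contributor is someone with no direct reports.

2

The people in Rhea Sato's organization with no one reporting to them are Theo Ferrari, Zora Brown. That is 2.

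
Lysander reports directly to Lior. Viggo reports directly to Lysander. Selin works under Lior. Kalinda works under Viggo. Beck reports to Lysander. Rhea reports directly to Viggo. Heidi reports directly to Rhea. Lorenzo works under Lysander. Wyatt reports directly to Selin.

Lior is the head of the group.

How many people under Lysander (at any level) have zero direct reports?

The people in Lysander's organization with no one reporting to them are Lorenzo, Beck, Heidi, Kalinda. That is 4.

4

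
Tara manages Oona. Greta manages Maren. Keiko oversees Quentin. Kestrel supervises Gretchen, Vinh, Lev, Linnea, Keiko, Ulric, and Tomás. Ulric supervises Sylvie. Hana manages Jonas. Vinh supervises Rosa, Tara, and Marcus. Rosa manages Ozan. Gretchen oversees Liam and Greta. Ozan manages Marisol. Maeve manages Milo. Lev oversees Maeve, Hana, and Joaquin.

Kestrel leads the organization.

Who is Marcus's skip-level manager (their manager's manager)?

Kestrel

Marcus reports to Vinh, and Vinh reports to Kestrel. So Marcus's skip-level manager is Kestrel.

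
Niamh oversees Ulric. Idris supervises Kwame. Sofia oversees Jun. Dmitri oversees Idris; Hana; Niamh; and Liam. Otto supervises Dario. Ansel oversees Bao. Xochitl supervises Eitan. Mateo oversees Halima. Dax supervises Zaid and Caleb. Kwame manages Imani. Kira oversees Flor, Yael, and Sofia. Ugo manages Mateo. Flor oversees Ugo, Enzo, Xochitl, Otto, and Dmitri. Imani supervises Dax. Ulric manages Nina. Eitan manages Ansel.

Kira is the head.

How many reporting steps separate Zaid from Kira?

7

Chain from Zaid up to Kira: Zaid → Dax → Imani → Kwame → Idris → Dmitri → Flor → Kira. That is 7 steps up, so Zaid is 7 levels below Kira.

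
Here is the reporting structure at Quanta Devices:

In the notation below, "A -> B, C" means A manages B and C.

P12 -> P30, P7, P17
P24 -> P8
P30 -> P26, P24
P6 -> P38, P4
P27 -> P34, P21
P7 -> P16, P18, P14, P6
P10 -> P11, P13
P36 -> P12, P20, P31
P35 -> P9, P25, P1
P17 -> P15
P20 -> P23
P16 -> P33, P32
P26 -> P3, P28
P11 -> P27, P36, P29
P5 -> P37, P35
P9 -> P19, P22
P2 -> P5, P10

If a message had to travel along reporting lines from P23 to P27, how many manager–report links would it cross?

P23 is 3 levels below P11, and P27 is 1 level below P11 (their lowest common manager). The shortest path runs up from P23 to P11 and back down to P27: 3 + 1 = 4 links.

4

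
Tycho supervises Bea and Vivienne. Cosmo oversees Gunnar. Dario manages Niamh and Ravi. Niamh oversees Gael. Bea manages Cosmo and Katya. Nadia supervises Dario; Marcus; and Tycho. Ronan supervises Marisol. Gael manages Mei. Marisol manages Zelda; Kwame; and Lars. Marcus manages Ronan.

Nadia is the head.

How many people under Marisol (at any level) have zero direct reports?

The people in Marisol's organization with no one reporting to them are Lars, Kwame, Zelda. That is 3.

3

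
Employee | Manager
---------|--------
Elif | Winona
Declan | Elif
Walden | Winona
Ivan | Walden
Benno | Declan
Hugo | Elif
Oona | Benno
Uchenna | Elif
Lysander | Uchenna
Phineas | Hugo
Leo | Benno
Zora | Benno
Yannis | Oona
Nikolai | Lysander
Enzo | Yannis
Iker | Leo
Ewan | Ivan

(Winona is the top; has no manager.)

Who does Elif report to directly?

Winona

Elif reports directly to Winona.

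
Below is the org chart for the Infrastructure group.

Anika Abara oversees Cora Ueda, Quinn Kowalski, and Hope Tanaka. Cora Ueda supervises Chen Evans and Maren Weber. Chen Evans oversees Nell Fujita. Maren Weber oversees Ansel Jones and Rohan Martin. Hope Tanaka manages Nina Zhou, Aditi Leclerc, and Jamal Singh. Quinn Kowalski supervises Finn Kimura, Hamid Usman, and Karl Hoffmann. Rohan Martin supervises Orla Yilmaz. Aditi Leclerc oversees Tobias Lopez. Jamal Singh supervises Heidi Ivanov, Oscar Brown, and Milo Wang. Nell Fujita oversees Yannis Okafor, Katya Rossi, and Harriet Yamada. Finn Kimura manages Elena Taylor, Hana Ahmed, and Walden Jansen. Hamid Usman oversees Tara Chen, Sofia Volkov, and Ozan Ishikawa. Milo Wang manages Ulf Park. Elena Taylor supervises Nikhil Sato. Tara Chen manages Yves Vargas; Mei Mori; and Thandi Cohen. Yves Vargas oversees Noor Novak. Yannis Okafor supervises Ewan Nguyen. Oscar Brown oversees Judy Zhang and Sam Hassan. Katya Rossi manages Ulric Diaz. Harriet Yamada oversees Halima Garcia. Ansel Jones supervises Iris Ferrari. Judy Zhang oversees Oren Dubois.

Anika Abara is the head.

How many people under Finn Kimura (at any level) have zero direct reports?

3

The people in Finn Kimura's organization with no one reporting to them are Walden Jansen, Hana Ahmed, Nikhil Sato. That is 3.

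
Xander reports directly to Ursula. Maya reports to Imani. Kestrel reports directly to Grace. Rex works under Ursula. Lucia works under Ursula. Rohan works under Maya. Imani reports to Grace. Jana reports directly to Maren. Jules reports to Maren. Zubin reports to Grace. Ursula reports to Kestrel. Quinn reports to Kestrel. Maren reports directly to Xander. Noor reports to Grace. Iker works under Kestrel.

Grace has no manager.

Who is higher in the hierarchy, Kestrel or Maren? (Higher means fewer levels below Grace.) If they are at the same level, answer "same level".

Kestrel

Kestrel is 1 level below Grace; Maren is 4. Kestrel is higher.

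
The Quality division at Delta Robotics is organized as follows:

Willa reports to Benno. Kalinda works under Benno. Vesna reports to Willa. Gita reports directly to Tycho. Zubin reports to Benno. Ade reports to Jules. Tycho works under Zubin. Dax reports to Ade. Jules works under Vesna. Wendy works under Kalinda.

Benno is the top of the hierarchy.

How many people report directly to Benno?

Benno directly manages Kalinda, Willa, Zubin. That is 3 direct reports.

3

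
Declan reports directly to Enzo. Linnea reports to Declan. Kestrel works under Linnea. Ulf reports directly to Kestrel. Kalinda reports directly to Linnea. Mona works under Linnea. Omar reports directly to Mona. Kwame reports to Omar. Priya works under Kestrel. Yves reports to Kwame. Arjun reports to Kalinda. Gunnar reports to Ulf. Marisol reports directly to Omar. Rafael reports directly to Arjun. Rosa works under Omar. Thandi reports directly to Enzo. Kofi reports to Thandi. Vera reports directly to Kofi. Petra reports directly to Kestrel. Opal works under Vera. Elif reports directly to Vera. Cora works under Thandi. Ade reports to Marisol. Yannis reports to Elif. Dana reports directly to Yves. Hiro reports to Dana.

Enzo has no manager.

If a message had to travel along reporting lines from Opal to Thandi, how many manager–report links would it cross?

Opal is in Thandi's organization: the chain from Opal up to Thandi is Opal → Vera → Kofi → Thandi, which is 3 links.

3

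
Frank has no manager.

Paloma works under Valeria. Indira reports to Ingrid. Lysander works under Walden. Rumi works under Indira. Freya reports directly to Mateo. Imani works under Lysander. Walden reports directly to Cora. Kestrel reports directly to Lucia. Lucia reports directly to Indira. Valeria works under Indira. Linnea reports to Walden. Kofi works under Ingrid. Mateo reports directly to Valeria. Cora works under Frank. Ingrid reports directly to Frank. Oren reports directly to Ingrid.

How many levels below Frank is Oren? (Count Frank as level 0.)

Chain from Oren up to Frank: Oren → Ingrid → Frank. That is 2 steps up, so Oren is 2 levels below Frank.

2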